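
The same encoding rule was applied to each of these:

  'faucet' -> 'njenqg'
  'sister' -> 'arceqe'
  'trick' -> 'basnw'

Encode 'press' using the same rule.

xaode

Letter i (0-indexed) is shifted by i+8, so successive shifts are 8, 9, 10, ….
Applying it to press: p+8=x, r+9=a, e+10=o, s+11=d, s+12=e.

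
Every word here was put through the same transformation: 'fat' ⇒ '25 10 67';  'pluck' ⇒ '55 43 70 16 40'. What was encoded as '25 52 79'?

fox

f(#6)→25 and a(#1)→10: differences scale by 3, so n = 3·pos + 7. The formula is n = 3×(alphabet index, a=1) + 7.
Undoing it on 25 52 79: 25→(25−7)÷3=6=f, 52→(52−7)÷3=15=o, 79→(79−7)÷3=24=x.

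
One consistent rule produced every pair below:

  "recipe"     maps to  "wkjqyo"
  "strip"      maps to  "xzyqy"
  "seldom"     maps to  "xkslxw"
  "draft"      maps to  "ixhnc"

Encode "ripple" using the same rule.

wowxuo

In recipe: r→w is +5, e→k is +6, c→j is +7, i→q is +8 — the shift increases by 1 each position. Each letter shifts forward by (position + 5), i.e. 5, 6, 7, … — the shift grows by one for each successive letter.
On ripple: r+5=w, i+6=o, p+7=w, p+8=x, l+9=u, e+10=o.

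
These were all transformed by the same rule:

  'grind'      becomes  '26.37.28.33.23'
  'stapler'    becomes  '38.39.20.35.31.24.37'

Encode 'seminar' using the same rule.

Letters become their 1-based position plus 19 (so a→20, b→21, …).
On seminar: s=19→38, e=5→24, m=13→32, i=9→28, n=14→33, a=1→20, r=18→37.

38.24.32.28.33.20.37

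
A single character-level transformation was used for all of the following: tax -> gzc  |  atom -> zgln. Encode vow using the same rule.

This is the alphabet-reversal cipher (Atbash): a becomes z, b becomes y, etc.
Applying it to vow: v↔e, o↔l, w↔d.

eld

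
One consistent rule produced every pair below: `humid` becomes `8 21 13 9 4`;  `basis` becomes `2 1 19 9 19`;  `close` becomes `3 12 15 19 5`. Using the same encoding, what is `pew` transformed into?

h is letter #8 and maps to 8: an offset of 0. Each letter is replaced by its alphabet position (a=1, b=2, …, z=26).
On pew: p=16→16, e=5→5, w=23→23.

16 5 23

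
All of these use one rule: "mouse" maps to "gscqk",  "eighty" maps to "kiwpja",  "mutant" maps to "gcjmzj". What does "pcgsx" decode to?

humor

Each letter's alphabet position (a=0..z=25) is mapped through 19·x+12 mod 26 — an affine cipher.
Undoing it on pcgsx: p(15)→11·(15−12)≡7=h; c(2)→11·(2−12)≡20=u; g(6)→11·(6−12)≡12=m; s(18)→11·(18−12)≡14=o; x(23)→11·(23−12)≡17=r (all mod 26).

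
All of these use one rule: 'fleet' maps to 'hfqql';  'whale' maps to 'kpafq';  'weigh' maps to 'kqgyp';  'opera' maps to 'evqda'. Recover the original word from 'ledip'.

torch

This is an affine cipher: with a=0,…,z=25, each position x becomes (17x+0) mod 26.
Reversing it on ledip: l(11)→23·(11−0)≡19=t; e(4)→23·(4−0)≡14=o; d(3)→23·(3−0)≡17=r; i(8)→23·(8−0)≡2=c; p(15)→23·(15−0)≡7=h (all mod 26).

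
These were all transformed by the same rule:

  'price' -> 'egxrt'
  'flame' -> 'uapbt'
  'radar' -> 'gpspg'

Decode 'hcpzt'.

Compare letters: p→e is +15, r→g is +15, i→x is +15 — a constant shift. This is a Caesar cipher with shift 15.
Reversing it on hcpzt: h−15=s, c−15=n, p−15=a, z−15=k, t−15=e.

snake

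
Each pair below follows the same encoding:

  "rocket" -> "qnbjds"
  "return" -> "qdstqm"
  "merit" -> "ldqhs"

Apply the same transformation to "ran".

qzm

Compare letters: r→q is +25, o→n is +25, c→b is +25 — a constant shift. It's a constant shift of +25 (ROT25).
For ran: r+25=q, a+25=z, n+25=m.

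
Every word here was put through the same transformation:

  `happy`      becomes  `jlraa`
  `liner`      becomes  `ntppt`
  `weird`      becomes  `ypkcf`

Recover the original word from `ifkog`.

A repeating key of period 2 is used — shifts +2, +11 over and over.
Decoding ifkog: i−2=g, f−11=u, k−2=i, o−11=d, g−2=e.

guide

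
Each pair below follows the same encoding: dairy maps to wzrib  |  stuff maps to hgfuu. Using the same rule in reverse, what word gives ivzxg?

Each pair mirrors across the alphabet (d↔w, a↔z, i↔r): positions sum to 25. Each letter is replaced by its mirror in the alphabet: a↔z, b↔y, c↔x, and so on (the Atbash cipher).
Decoding ivzxg: i↔r, v↔e, z↔a, x↔c, g↔t.

react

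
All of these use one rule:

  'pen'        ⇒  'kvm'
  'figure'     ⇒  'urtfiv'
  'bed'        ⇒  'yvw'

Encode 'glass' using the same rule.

Each pair mirrors across the alphabet (p↔k, e↔v, n↔m): positions sum to 25. Each letter is replaced by its mirror in the alphabet: a↔z, b↔y, c↔x, and so on (the Atbash cipher).
For glass: g↔t, l↔o, a↔z, s↔h, s↔h.

tozhh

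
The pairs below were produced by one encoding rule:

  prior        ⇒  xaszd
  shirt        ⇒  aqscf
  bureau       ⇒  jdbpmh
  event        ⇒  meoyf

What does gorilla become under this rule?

Each letter shifts forward by (position + 8), i.e. 8, 9, 10, … — the shift grows by one for each successive letter.
On gorilla: g+8=o, o+9=x, r+10=b, i+11=t, l+12=x, l+13=y, a+14=o.

oxbtxyo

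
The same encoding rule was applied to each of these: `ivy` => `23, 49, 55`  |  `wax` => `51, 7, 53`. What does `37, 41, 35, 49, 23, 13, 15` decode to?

provide

Each letter becomes 2×(its alphabet position, a=1..z=26) + 5.
Undoing it on 37, 41, 35, 49, 23, 13, 15: 37→(37−5)÷2=16=p, 41→(41−5)÷2=18=r, 35→(35−5)÷2=15=o, 49→(49−5)÷2=22=v, 23→(23−5)÷2=9=i, 13→(13−5)÷2=4=d, 15→(15−5)÷2=5=e.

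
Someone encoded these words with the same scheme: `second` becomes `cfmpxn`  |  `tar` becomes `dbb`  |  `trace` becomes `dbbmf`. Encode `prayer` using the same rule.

zbbifb

The rule splits by letter class: vowels +1, consonants +10.
Applying it to prayer: p(cons)+10=z, r(cons)+10=b, a(vowel)+1=b, y(cons)+10=i, e(vowel)+1=f, r(cons)+10=b.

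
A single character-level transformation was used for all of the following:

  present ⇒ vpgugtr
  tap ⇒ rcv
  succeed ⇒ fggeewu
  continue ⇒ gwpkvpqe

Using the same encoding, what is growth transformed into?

jvyqti

The output letters match the input read backwards, each shifted +2: present reversed is tneserp. Read the word backwards and shift each letter +2.
On growth: reverse → htworg; then shift: h+2=j, t+2=v, w+2=y, o+2=q, r+2=t, g+2=i.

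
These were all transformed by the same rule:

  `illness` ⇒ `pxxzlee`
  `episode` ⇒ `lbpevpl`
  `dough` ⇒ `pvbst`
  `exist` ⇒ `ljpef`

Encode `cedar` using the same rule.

olphd

The shift depends on letter class: consonant l→x is +12, but vowel i→p is +7. Two shifts are in play — +7 for a/e/i/o/u, +12 for every other letter.
For cedar: c(cons)+12=o, e(vowel)+7=l, d(cons)+12=p, a(vowel)+7=h, r(cons)+12=d.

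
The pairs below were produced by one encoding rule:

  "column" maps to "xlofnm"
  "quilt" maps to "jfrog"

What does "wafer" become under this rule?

dzuvi

Each pair mirrors across the alphabet (c↔x, o↔l, l↔o): positions sum to 25. Letters are reflected about the middle of the alphabet (position → 25−position): Atbash.
For wafer: w↔d, a↔z, f↔u, e↔v, r↔i.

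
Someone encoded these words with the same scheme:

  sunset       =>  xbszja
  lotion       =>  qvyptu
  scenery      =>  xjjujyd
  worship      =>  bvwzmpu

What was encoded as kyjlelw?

Shifts by position in sunset: pos 0: s→x (+5), pos 1: u→b (+7), pos 2: n→s (+5), pos 3: s→z (+7) — repeating every 2. It's a Vigenère-style cipher with numeric key [5,7]: position i shifts by key[i mod 2].
Reversing it on kyjlelw: k−5=f, y−7=r, j−5=e, l−7=e, e−5=z, l−7=e, w−5=r.

freezer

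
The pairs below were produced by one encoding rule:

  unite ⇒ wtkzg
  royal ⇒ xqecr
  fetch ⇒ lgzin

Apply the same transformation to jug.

The shift depends on letter class: consonant n→t is +6, but vowel u→w is +2. Vowels shift forward by 2 and consonants shift forward by 6.
For jug: j(cons)+6=p, u(vowel)+2=w, g(cons)+6=m.

pwm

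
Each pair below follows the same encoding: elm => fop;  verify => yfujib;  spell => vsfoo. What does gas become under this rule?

jbv

The shift depends on letter class: consonant l→o is +3, but vowel e→f is +1. Two shifts are in play — +1 for a/e/i/o/u, +3 for every other letter.
For gas: g(cons)+3=j, a(vowel)+1=b, s(cons)+3=v.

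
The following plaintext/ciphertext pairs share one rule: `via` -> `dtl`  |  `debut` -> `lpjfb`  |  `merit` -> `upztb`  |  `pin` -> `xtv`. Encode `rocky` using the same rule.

zzksg

The shift depends on letter class: consonant v→d is +8, but vowel i→t is +11. The rule splits by letter class: vowels +11, consonants +8.
On rocky: r(cons)+8=z, o(vowel)+11=z, c(cons)+8=k, k(cons)+8=s, y(cons)+8=g.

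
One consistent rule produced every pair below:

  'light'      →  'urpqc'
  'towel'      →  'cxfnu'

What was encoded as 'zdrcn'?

This is a Caesar cipher with shift 9.
Undoing it on zdrcn: z−9=q, d−9=u, r−9=i, c−9=t, n−9=e.

quite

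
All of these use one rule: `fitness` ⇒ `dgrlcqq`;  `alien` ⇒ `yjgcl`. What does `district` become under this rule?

bgqrpgar

Compare letters: f→d is +24, i→g is +24, t→r is +24 — a constant shift. Each letter is shifted forward by 24 in the alphabet (a Caesar shift of +24).
For district: d+24=b, i+24=g, s+24=q, t+24=r, r+24=p, i+24=g, c+24=a, t+24=r.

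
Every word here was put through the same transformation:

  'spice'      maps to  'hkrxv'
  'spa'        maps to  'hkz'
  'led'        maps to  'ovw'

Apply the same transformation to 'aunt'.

Each pair mirrors across the alphabet (s↔h, p↔k, i↔r): positions sum to 25. Each letter is replaced by its mirror in the alphabet: a↔z, b↔y, c↔x, and so on (the Atbash cipher).
For aunt: a↔z, u↔f, n↔m, t↔g.

zfmg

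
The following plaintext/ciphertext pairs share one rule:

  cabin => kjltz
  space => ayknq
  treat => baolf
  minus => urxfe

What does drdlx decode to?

Each letter shifts forward by (position + 8), i.e. 8, 9, 10, … — the shift grows by one for each successive letter.
Undoing it on drdlx: d−8=v, r−9=i, d−10=t, l−11=a, x−12=l.

vital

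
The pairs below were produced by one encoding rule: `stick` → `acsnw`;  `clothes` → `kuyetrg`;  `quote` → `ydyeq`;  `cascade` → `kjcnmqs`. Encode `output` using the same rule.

wddagg

Each letter shifts forward by (position + 8), i.e. 8, 9, 10, … — the shift grows by one for each successive letter.
On output: o+8=w, u+9=d, t+10=d, p+11=a, u+12=g, t+13=g.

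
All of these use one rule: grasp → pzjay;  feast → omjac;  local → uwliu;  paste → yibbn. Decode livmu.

camel

A repeating key of period 2 is used — shifts +9, +8 over and over.
Decoding livmu: l−9=c, i−8=a, v−9=m, m−8=e, u−9=l.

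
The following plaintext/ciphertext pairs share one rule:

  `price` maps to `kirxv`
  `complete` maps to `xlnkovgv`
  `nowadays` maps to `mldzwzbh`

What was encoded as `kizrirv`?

Each letter is replaced by its mirror in the alphabet: a↔z, b↔y, c↔x, and so on (the Atbash cipher).
Decoding kizrirv: k↔p, i↔r, z↔a, r↔i, i↔r, r↔i, v↔e.

prairie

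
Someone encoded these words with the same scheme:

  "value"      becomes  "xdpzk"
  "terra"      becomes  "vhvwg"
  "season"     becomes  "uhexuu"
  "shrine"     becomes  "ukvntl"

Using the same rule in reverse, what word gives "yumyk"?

write

In value: v→x is +2, a→d is +3, l→p is +4, u→z is +5 — the shift increases by 1 each position. Each letter shifts forward by (position + 2), i.e. 2, 3, 4, … — the shift grows by one for each successive letter.
Decoding yumyk: y−2=w, u−3=r, m−4=i, y−5=t, k−6=e.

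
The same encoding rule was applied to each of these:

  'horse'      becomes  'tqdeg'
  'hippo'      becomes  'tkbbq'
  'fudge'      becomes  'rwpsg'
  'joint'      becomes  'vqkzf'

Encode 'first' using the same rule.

rkdef

The shift depends on letter class: consonant h→t is +12, but vowel o→q is +2. Two shifts are in play — +2 for a/e/i/o/u, +12 for every other letter.
On first: f(cons)+12=r, i(vowel)+2=k, r(cons)+12=d, s(cons)+12=e, t(cons)+12=f.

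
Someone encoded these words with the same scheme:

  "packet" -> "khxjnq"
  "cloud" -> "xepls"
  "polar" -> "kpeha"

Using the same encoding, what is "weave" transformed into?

Each letter's alphabet position (a=0..z=25) is mapped through 21·x+7 mod 26 — an affine cipher.
On weave: w(22)→21·22+7≡1=b; e(4)→21·4+7≡13=n; a(0)→21·0+7≡7=h; v(21)→21·21+7≡6=g; e(4)→21·4+7≡13=n (all mod 26).

bnhgn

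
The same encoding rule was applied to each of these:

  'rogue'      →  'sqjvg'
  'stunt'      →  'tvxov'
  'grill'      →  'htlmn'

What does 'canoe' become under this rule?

dcqpg

It's a Vigenère-style cipher with numeric key [1,2,3]: position i shifts by key[i mod 3].
On canoe: c+1=d, a+2=c, n+3=q, o+1=p, e+2=g.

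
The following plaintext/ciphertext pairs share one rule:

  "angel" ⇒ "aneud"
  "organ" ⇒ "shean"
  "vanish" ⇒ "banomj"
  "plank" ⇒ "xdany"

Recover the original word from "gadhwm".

a(0)→a(0) and n(13)→n(13) fit y≡5x+0 (mod 26); the inverse of 5 mod 26 is 21. This is an affine cipher: with a=0,…,z=25, each position x becomes (5x+0) mod 26.
Reversing it on gadhwm: g(6)→21·(6−0)≡22=w; a(0)→21·(0−0)≡0=a; d(3)→21·(3−0)≡11=l; h(7)→21·(7−0)≡17=r; w(22)→21·(22−0)≡20=u; m(12)→21·(12−0)≡18=s (all mod 26).

walrus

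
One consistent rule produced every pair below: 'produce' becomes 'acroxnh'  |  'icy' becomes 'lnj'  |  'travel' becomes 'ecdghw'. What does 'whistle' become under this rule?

hsldewh

The shift depends on letter class: consonant p→a is +11, but vowel o→r is +3. Two shifts are in play — +3 for a/e/i/o/u, +11 for every other letter.
On whistle: w(cons)+11=h, h(cons)+11=s, i(vowel)+3=l, s(cons)+11=d, t(cons)+11=e, l(cons)+11=w, e(vowel)+3=h.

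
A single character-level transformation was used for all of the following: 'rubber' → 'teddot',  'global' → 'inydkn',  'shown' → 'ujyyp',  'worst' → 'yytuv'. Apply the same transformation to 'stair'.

The shift depends on letter class: consonant r→t is +2, but vowel u→e is +10. Two shifts are in play — +10 for a/e/i/o/u, +2 for every other letter.
For stair: s(cons)+2=u, t(cons)+2=v, a(vowel)+10=k, i(vowel)+10=s, r(cons)+2=t.

uvkst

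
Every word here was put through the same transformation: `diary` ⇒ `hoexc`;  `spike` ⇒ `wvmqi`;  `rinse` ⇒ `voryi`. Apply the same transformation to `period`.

Shifts by position in diary: pos 0: d→h (+4), pos 1: i→o (+6), pos 2: a→e (+4), pos 3: r→x (+6) — repeating every 2. The shifts repeat in a cycle of length 2: positions 0,1,… shift by +4, +6, then the pattern repeats.
Applying it to period: p+4=t, e+6=k, r+4=v, i+6=o, o+4=s, d+6=j.

tkvosj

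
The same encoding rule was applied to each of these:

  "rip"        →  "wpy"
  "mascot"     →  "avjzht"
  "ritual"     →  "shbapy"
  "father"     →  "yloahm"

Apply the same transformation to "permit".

Two steps: reverse the string, then apply a Caesar shift of +7.
On permit: reverse → timrep; then shift: t+7=a, i+7=p, m+7=t, r+7=y, e+7=l, p+7=w.

aptylw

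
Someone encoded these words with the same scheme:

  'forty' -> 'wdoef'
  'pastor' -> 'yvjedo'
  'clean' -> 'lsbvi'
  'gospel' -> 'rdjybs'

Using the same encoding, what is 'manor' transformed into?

nvido

f(5)→w(22) and o(14)→d(3) fit y≡21x+21 (mod 26); the inverse of 21 mod 26 is 5. This is an affine cipher: with a=0,…,z=25, each position x becomes (21x+21) mod 26.
For manor: m(12)→21·12+21≡13=n; a(0)→21·0+21≡21=v; n(13)→21·13+21≡8=i; o(14)→21·14+21≡3=d; r(17)→21·17+21≡14=o (all mod 26).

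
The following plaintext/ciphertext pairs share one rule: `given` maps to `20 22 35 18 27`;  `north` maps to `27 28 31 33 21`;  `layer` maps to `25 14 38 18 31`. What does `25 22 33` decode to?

g is letter #7 and maps to 20: an offset of 13. Each letter is replaced by its alphabet position (a=1..z=26) + 13.
Undoing it on 25 22 33: 25→(25−13)÷1=12=l, 22→(22−13)÷1=9=i, 33→(33−13)÷1=20=t.

lit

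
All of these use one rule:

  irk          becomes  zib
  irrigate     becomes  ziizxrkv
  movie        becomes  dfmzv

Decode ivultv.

Compare letters: i→z is +17, r→i is +17, k→b is +17 — a constant shift. This is a Caesar cipher with shift 17.
Reversing it on ivultv: i−17=r, v−17=e, u−17=d, l−17=u, t−17=c, v−17=e.

reduce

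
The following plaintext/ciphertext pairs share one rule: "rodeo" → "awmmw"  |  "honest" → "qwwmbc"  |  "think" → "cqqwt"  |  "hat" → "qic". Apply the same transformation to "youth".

The shift depends on letter class: consonant r→a is +9, but vowel o→w is +8. Vowels shift forward by 8 and consonants shift forward by 9.
For youth: y(cons)+9=h, o(vowel)+8=w, u(vowel)+8=c, t(cons)+9=c, h(cons)+9=q.

hwccq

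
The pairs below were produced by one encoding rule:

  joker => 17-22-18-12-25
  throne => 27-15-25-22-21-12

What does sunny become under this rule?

j is letter #10 and maps to 17: an offset of 7. Letters become their 1-based position plus 7 (so a→8, b→9, …).
For sunny: s=19→26, u=21→28, n=14→21, n=14→21, y=25→32.

26-28-21-21-32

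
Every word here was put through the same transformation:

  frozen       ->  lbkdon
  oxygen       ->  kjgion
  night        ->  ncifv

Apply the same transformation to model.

qkrot

f(5)→l(11) and r(17)→b(1) fit y≡23x+0 (mod 26); the inverse of 23 mod 26 is 17. This is an affine cipher: with a=0,…,z=25, each position x becomes (23x+0) mod 26.
On model: m(12)→23·12+0≡16=q; o(14)→23·14+0≡10=k; d(3)→23·3+0≡17=r; e(4)→23·4+0≡14=o; l(11)→23·11+0≡19=t (all mod 26).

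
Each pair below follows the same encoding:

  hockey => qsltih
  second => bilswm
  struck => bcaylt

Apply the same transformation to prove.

The shift depends on letter class: consonant h→q is +9, but vowel o→s is +4. Vowels shift forward by 4 and consonants shift forward by 9.
Applying it to prove: p(cons)+9=y, r(cons)+9=a, o(vowel)+4=s, v(cons)+9=e, e(vowel)+4=i.

yasei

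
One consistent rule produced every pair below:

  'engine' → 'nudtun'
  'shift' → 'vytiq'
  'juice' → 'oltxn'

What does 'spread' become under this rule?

This is an affine cipher: with a=0,…,z=25, each position x becomes (21x+7) mod 26.
For spread: s(18)→21·18+7≡21=v; p(15)→21·15+7≡10=k; r(17)→21·17+7≡0=a; e(4)→21·4+7≡13=n; a(0)→21·0+7≡7=h; d(3)→21·3+7≡18=s (all mod 26).

vkanhs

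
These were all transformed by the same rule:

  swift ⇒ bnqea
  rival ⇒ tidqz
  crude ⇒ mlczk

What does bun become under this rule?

The output letters match the input read backwards, each shifted +8: swift reversed is tfiws. The word is reversed, then every letter is shifted forward by 8.
For bun: reverse → nub; then shift: n+8=v, u+8=c, b+8=j.

vcj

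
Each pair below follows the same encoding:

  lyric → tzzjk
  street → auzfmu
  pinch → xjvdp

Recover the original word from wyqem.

The shifts repeat in a cycle of length 2: positions 0,1,… shift by +8, +1, then the pattern repeats.
Decoding wyqem: w−8=o, y−1=x, q−8=i, e−1=d, m−8=e.

oxide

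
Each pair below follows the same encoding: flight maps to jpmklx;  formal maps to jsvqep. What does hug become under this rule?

lyk

Each letter is shifted forward by 4 in the alphabet (a Caesar shift of +4).
For hug: h+4=l, u+4=y, g+4=k.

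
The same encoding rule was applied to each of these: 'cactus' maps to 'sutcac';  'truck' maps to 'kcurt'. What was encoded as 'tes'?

The output letters match the input read backwards: cactus reversed is sutcac. The word is simply reversed.
Undoing it on tes: then reverse → set.

set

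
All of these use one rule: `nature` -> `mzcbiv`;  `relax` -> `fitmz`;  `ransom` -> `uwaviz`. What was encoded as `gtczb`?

truly

The output letters match the input read backwards, each shifted +8: nature reversed is erutan. Read the word backwards and shift each letter +8.
Decoding gtczb: shift back: g−8=y, t−8=l, c−8=u, z−8=r, b−8=t → ylurt; then reverse → truly.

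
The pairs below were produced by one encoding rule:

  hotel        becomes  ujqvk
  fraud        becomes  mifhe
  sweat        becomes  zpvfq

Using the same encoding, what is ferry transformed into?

mviix

h(7)→u(20) and o(14)→j(9) fit y≡17x+5 (mod 26); the inverse of 17 mod 26 is 23. Treating letters as 0–25, the rule is x ↦ 17x + 5 (mod 26).
On ferry: f(5)→17·5+5≡12=m; e(4)→17·4+5≡21=v; r(17)→17·17+5≡8=i; r(17)→17·17+5≡8=i; y(24)→17·24+5≡23=x (all mod 26).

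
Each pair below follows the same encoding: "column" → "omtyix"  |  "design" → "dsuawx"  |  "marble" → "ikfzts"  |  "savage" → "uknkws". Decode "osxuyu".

This is an affine cipher: with a=0,…,z=25, each position x becomes (15x+10) mod 26.
Decoding osxuyu: o(14)→7·(14−10)≡2=c; s(18)→7·(18−10)≡4=e; x(23)→7·(23−10)≡13=n; u(20)→7·(20−10)≡18=s; y(24)→7·(24−10)≡20=u; u(20)→7·(20−10)≡18=s (all mod 26).

census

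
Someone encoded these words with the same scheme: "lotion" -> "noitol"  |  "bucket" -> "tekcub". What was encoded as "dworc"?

crowd

The output letters match the input read backwards: lotion reversed is noitol. It's just the letters in reverse order.
Decoding dworc: then reverse → crowd.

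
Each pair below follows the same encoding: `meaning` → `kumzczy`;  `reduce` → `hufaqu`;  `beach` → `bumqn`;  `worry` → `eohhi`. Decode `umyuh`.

eager

m(12)→k(10) and e(4)→u(20) fit y≡15x+12 (mod 26); the inverse of 15 mod 26 is 7. Each letter's alphabet position (a=0..z=25) is mapped through 15·x+12 mod 26 — an affine cipher.
Undoing it on umyuh: u(20)→7·(20−12)≡4=e; m(12)→7·(12−12)≡0=a; y(24)→7·(24−12)≡6=g; u(20)→7·(20−12)≡4=e; h(7)→7·(7−12)≡17=r (all mod 26).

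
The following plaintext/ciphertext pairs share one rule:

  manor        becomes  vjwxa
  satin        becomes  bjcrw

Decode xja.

This is a Caesar cipher with shift 9.
Decoding xja: x−9=o, j−9=a, a−9=r.

oar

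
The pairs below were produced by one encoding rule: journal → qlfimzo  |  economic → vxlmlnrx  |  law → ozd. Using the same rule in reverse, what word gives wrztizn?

Letters are reflected about the middle of the alphabet (position → 25−position): Atbash.
Reversing it on wrztizn: w↔d, r↔i, z↔a, t↔g, i↔r, z↔a, n↔m.

diagram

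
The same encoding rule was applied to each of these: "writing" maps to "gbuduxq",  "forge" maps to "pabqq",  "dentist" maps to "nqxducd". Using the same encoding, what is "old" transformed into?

avn

The shift depends on letter class: consonant w→g is +10, but vowel i→u is +12. Vowels shift forward by 12 and consonants shift forward by 10.
Applying it to old: o(vowel)+12=a, l(cons)+10=v, d(cons)+10=n.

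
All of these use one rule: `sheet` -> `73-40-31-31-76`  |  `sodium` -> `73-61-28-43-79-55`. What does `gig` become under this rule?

37-43-37

s(#19)→73 and h(#8)→40: differences scale by 3, so n = 3·pos + 16. The formula is n = 3×(alphabet index, a=1) + 16.
On gig: g=7→37, i=9→43, g=7→37.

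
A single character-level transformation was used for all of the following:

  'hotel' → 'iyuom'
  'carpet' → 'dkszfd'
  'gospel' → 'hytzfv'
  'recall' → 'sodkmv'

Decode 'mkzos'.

A repeating key of period 2 is used — shifts +1, +10 over and over.
Reversing it on mkzos: m−1=l, k−10=a, z−1=y, o−10=e, s−1=r.

layer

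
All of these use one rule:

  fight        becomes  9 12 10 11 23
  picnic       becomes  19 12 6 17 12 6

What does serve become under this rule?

22 8 21 25 8

f is letter #6 and maps to 9: an offset of 3. The number is (letter's place in the alphabet, a=1) + 3.
For serve: s=19→22, e=5→8, r=18→21, v=22→25, e=5→8.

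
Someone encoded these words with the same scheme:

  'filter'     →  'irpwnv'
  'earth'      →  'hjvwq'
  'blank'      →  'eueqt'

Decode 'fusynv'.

clover

The shifts repeat in a cycle of length 3: positions 0,1,… shift by +3, +9, +4, then the pattern repeats.
Reversing it on fusynv: f−3=c, u−9=l, s−4=o, y−3=v, n−9=e, v−4=r.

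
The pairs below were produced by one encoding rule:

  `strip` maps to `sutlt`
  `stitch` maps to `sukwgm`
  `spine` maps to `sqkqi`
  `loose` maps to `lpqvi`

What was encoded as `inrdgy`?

The shift increases by 1 at each position, starting from +0: 0, 1, 2, ….
Decoding inrdgy: i−0=i, n−1=m, r−2=p, d−3=a, g−4=c, y−5=t.

impact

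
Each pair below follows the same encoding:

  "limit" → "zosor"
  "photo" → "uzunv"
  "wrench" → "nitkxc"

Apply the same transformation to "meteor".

xukzks

The output letters match the input read backwards, each shifted +6: limit reversed is timil. The word is reversed, then every letter is shifted forward by 6.
Applying it to meteor: reverse → roetem; then shift: r+6=x, o+6=u, e+6=k, t+6=z, e+6=k, m+6=s.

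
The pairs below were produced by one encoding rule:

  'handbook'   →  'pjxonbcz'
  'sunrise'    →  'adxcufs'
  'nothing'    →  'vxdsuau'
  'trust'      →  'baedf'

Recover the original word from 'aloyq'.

In handbook: h→p is +8, a→j is +9, n→x is +10, d→o is +11 — the shift increases by 1 each position. The shift increases by 1 at each position, starting from +8: 8, 9, 10, ….
Undoing it on aloyq: a−8=s, l−9=c, o−10=e, y−11=n, q−12=e.

scene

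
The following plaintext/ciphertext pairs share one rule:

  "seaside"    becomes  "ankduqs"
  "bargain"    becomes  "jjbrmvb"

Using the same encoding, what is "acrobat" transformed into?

In seaside: s→a is +8, e→n is +9, a→k is +10, s→d is +11 — the shift increases by 1 each position. Each letter shifts forward by (position + 8), i.e. 8, 9, 10, … — the shift grows by one for each successive letter.
For acrobat: a+8=i, c+9=l, r+10=b, o+11=z, b+12=n, a+13=n, t+14=h.

ilbznnh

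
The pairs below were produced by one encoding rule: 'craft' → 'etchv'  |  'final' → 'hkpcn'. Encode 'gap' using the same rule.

icr

Compare letters: c→e is +2, r→t is +2, a→c is +2 — a constant shift. Every letter moves 2 places later in the alphabet, wrapping around z→a.
Applying it to gap: g+2=i, a+2=c, p+2=r.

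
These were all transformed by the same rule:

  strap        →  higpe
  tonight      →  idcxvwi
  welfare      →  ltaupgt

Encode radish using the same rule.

This is a Caesar cipher with shift 15.
Applying it to radish: r+15=g, a+15=p, d+15=s, i+15=x, s+15=h, h+15=w.

gpsxhw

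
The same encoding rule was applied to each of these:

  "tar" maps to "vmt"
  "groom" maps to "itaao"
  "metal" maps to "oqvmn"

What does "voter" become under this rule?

xavqt

Two shifts are in play — +12 for a/e/i/o/u, +2 for every other letter.
For voter: v(cons)+2=x, o(vowel)+12=a, t(cons)+2=v, e(vowel)+12=q, r(cons)+2=t.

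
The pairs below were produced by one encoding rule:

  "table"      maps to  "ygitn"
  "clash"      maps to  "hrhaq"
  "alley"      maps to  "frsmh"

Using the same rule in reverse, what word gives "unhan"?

phase

In table: t→y is +5, a→g is +6, b→i is +7, l→t is +8 — the shift increases by 1 each position. The shift increases by 1 at each position, starting from +5: 5, 6, 7, ….
Reversing it on unhan: u−5=p, n−6=h, h−7=a, a−8=s, n−9=e.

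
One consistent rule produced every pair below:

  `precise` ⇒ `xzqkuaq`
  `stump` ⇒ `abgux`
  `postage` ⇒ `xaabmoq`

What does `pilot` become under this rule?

xutab

The shift depends on letter class: consonant p→x is +8, but vowel e→q is +12. The rule splits by letter class: vowels +12, consonants +8.
On pilot: p(cons)+8=x, i(vowel)+12=u, l(cons)+8=t, o(vowel)+12=a, t(cons)+8=b.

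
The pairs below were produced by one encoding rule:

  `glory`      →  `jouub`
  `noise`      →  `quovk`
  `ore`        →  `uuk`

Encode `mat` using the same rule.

pgw

The shift depends on letter class: consonant g→j is +3, but vowel o→u is +6. Vowels shift forward by 6 and consonants shift forward by 3.
Applying it to mat: m(cons)+3=p, a(vowel)+6=g, t(cons)+3=w.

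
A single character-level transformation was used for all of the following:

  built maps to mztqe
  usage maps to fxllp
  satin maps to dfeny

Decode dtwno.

Shifts by position in built: pos 0: b→m (+11), pos 1: u→z (+5), pos 2: i→t (+11), pos 3: l→q (+5) — repeating every 2. It's a Vigenère-style cipher with numeric key [11,5]: position i shifts by key[i mod 2].
Reversing it on dtwno: d−11=s, t−5=o, w−11=l, n−5=i, o−11=d.

solid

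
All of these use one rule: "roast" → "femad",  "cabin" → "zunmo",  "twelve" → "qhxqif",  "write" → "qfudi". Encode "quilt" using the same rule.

fxugc

The output letters match the input read backwards, each shifted +12: roast reversed is tsaor. Two steps: reverse the string, then apply a Caesar shift of +12.
On quilt: reverse → tliuq; then shift: t+12=f, l+12=x, i+12=u, u+12=g, q+12=c.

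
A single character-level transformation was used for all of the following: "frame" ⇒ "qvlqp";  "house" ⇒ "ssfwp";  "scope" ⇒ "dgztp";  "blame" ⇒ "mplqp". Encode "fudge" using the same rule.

The shifts repeat in a cycle of length 2: positions 0,1,… shift by +11, +4, then the pattern repeats.
Applying it to fudge: f+11=q, u+4=y, d+11=o, g+4=k, e+11=p.

qyokp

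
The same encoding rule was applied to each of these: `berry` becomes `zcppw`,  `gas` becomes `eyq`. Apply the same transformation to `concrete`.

amlapcrc

It's a constant shift of +24 (ROT24).
For concrete: c+24=a, o+24=m, n+24=l, c+24=a, r+24=p, e+24=c, t+24=r, e+24=c.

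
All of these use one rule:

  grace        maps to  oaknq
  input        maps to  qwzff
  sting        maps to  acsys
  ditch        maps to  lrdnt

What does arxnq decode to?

since

In grace: g→o is +8, r→a is +9, a→k is +10, c→n is +11 — the shift increases by 1 each position. Each letter shifts forward by (position + 8), i.e. 8, 9, 10, … — the shift grows by one for each successive letter.
Reversing it on arxnq: a−8=s, r−9=i, x−10=n, n−11=c, q−12=e.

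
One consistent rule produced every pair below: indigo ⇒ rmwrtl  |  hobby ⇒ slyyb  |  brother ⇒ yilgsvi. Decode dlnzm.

woman

Each pair mirrors across the alphabet (i↔r, n↔m, d↔w): positions sum to 25. This is the alphabet-reversal cipher (Atbash): a becomes z, b becomes y, etc.
Reversing it on dlnzm: d↔w, l↔o, n↔m, z↔a, m↔n.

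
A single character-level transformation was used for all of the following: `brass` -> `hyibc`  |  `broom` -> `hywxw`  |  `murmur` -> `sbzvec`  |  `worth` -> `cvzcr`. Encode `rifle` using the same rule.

xpnuo

In brass: b→h is +6, r→y is +7, a→i is +8, s→b is +9 — the shift increases by 1 each position. Letter i (0-indexed) is shifted by i+6, so successive shifts are 6, 7, 8, ….
Applying it to rifle: r+6=x, i+7=p, f+8=n, l+9=u, e+10=o.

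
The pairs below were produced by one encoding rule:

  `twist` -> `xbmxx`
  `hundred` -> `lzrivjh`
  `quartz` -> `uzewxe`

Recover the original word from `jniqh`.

Shifts by position in twist: pos 0: t→x (+4), pos 1: w→b (+5), pos 2: i→m (+4), pos 3: s→x (+5) — repeating every 2. It's a Vigenère-style cipher with numeric key [4,5]: position i shifts by key[i mod 2].
Reversing it on jniqh: j−4=f, n−5=i, i−4=e, q−5=l, h−4=d.

field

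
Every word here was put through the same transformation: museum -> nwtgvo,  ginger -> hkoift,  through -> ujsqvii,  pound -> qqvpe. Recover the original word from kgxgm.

jewel

It's a Vigenère-style cipher with numeric key [1,2]: position i shifts by key[i mod 2].
Reversing it on kgxgm: k−1=j, g−2=e, x−1=w, g−2=e, m−1=l.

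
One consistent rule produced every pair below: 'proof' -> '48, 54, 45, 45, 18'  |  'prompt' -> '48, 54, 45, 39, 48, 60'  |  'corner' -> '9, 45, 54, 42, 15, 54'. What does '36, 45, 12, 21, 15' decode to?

p(#16)→48 and r(#18)→54: differences scale by 3, so n = 3·pos + 0. With a=1..z=26, the number is 3·pos.
Undoing it on 36, 45, 12, 21, 15: 36→(36−0)÷3=12=l, 45→(45−0)÷3=15=o, 12→(12−0)÷3=4=d, 21→(21−0)÷3=7=g, 15→(15−0)÷3=5=e.

lodge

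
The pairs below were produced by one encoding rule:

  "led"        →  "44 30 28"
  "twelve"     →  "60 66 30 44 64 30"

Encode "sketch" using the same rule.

l(#12)→44 and e(#5)→30: differences scale by 2, so n = 2·pos + 20. Each letter becomes 2×(its alphabet position, a=1..z=26) + 20.
For sketch: s=19→58, k=11→42, e=5→30, t=20→60, c=3→26, h=8→36.

58 42 30 60 26 36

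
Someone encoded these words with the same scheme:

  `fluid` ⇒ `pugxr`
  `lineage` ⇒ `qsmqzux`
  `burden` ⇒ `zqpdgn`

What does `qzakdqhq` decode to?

everyone

The output letters match the input read backwards, each shifted +12: fluid reversed is diulf. Two steps: reverse the string, then apply a Caesar shift of +12.
Reversing it on qzakdqhq: shift back: q−12=e, z−12=n, a−12=o, k−12=y, d−12=r, q−12=e, h−12=v, q−12=e → enoyreve; then reverse → everyone.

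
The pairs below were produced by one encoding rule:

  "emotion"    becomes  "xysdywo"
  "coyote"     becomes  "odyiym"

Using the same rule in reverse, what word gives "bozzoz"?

Read the word backwards and shift each letter +10.
Decoding bozzoz: shift back: b−10=r, o−10=e, z−10=p, z−10=p, o−10=e, z−10=p → reppep; then reverse → pepper.

pepper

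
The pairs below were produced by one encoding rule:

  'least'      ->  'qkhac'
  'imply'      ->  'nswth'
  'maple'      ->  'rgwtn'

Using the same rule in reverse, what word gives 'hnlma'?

Letter i (0-indexed) is shifted by i+5, so successive shifts are 5, 6, 7, ….
Undoing it on hnlma: h−5=c, n−6=h, l−7=e, m−8=e, a−9=r.

cheer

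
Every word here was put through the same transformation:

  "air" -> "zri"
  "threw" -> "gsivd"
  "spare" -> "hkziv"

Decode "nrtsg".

might

Each pair mirrors across the alphabet (a↔z, i↔r, r↔i): positions sum to 25. Each letter is replaced by its mirror in the alphabet: a↔z, b↔y, c↔x, and so on (the Atbash cipher).
Decoding nrtsg: n↔m, r↔i, t↔g, s↔h, g↔t.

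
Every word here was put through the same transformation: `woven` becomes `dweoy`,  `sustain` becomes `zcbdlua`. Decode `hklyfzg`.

account

In woven: w→d is +7, o→w is +8, v→e is +9, e→o is +10 — the shift increases by 1 each position. Letter i (0-indexed) is shifted by i+7, so successive shifts are 7, 8, 9, ….
Decoding hklyfzg: h−7=a, k−8=c, l−9=c, y−10=o, f−11=u, z−12=n, g−13=t.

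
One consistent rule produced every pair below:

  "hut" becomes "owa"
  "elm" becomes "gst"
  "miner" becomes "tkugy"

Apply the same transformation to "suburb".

Two shifts are in play — +2 for a/e/i/o/u, +7 for every other letter.
Applying it to suburb: s(cons)+7=z, u(vowel)+2=w, b(cons)+7=i, u(vowel)+2=w, r(cons)+7=y, b(cons)+7=i.

zwiwyi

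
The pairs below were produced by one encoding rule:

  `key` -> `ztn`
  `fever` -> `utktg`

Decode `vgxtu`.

Compare letters: k→z is +15, e→t is +15, y→n is +15 — a constant shift. Every letter moves 15 places later in the alphabet, wrapping around z→a.
Undoing it on vgxtu: v−15=g, g−15=r, x−15=i, t−15=e, u−15=f.

grief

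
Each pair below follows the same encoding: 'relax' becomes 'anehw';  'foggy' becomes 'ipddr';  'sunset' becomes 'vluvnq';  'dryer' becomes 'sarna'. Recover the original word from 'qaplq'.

r(17)→a(0) and e(4)→n(13) fit y≡21x+7 (mod 26); the inverse of 21 mod 26 is 5. This is an affine cipher: with a=0,…,z=25, each position x becomes (21x+7) mod 26.
Undoing it on qaplq: q(16)→5·(16−7)≡19=t; a(0)→5·(0−7)≡17=r; p(15)→5·(15−7)≡14=o; l(11)→5·(11−7)≡20=u; q(16)→5·(16−7)≡19=t (all mod 26).

trout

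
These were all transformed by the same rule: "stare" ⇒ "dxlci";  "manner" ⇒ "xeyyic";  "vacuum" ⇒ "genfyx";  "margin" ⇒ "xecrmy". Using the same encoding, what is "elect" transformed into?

pppnx

Shifts by position in stare: pos 0: s→d (+11), pos 1: t→x (+4), pos 2: a→l (+11), pos 3: r→c (+11), pos 4: e→i (+4) — repeating every 3. It's a Vigenère-style cipher with numeric key [11,4,11]: position i shifts by key[i mod 3].
On elect: e+11=p, l+4=p, e+11=p, c+11=n, t+4=x.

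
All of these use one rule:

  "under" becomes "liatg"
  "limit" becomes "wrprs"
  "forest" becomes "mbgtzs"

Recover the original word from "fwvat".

Each letter's alphabet position (a=0..z=25) is mapped through 19·x+21 mod 26 — an affine cipher.
Decoding fwvat: f(5)→11·(5−21)≡6=g; w(22)→11·(22−21)≡11=l; v(21)→11·(21−21)≡0=a; a(0)→11·(0−21)≡3=d; t(19)→11·(19−21)≡4=e (all mod 26).

glade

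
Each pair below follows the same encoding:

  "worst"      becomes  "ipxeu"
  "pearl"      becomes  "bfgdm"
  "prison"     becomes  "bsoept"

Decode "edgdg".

Shifts by position in worst: pos 0: w→i (+12), pos 1: o→p (+1), pos 2: r→x (+6), pos 3: s→e (+12), pos 4: t→u (+1) — repeating every 3. It's a Vigenère-style cipher with numeric key [12,1,6]: position i shifts by key[i mod 3].
Undoing it on edgdg: e−12=s, d−1=c, g−6=a, d−12=r, g−1=f.

scarf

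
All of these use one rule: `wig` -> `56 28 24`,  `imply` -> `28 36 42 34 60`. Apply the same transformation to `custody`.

16 52 48 50 40 18 60

w(#23)→56 and i(#9)→28: differences scale by 2, so n = 2·pos + 10. Each letter becomes 2×(its alphabet position, a=1..z=26) + 10.
For custody: c=3→16, u=21→52, s=19→48, t=20→50, o=15→40, d=4→18, y=25→60.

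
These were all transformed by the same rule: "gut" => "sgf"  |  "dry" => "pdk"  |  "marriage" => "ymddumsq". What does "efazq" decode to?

stone

Compare letters: g→s is +12, u→g is +12, t→f is +12 — a constant shift. Each letter is shifted forward by 12 in the alphabet (a Caesar shift of +12).
Undoing it on efazq: e−12=s, f−12=t, a−12=o, z−12=n, q−12=e.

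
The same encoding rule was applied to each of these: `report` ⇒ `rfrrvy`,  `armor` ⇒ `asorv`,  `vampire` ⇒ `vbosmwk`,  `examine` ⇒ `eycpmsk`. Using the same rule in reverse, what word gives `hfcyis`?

heaven

The shift increases by 1 at each position, starting from +0: 0, 1, 2, ….
Reversing it on hfcyis: h−0=h, f−1=e, c−2=a, y−3=v, i−4=e, s−5=n.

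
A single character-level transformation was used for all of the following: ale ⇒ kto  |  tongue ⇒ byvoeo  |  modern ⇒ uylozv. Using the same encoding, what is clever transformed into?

The shift depends on letter class: consonant l→t is +8, but vowel a→k is +10. The rule splits by letter class: vowels +10, consonants +8.
Applying it to clever: c(cons)+8=k, l(cons)+8=t, e(vowel)+10=o, v(cons)+8=d, e(vowel)+10=o, r(cons)+8=z.

ktodoz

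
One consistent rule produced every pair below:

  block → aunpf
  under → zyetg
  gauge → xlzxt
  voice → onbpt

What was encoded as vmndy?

b(1)→a(0) and l(11)→u(20) fit y≡15x+11 (mod 26); the inverse of 15 mod 26 is 7. Each letter's alphabet position (a=0..z=25) is mapped through 15·x+11 mod 26 — an affine cipher.
Undoing it on vmndy: v(21)→7·(21−11)≡18=s; m(12)→7·(12−11)≡7=h; n(13)→7·(13−11)≡14=o; d(3)→7·(3−11)≡22=w; y(24)→7·(24−11)≡13=n (all mod 26).

shown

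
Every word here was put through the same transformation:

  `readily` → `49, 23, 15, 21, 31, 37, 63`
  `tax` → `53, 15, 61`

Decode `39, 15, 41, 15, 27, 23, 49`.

manager

r(#18)→49 and e(#5)→23: differences scale by 2, so n = 2·pos + 13. Each letter becomes 2×(its alphabet position, a=1..z=26) + 13.
Undoing it on 39, 15, 41, 15, 27, 23, 49: 39→(39−13)÷2=13=m, 15→(15−13)÷2=1=a, 41→(41−13)÷2=14=n, 15→(15−13)÷2=1=a, 27→(27−13)÷2=7=g, 23→(23−13)÷2=5=e, 49→(49−13)÷2=18=r.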